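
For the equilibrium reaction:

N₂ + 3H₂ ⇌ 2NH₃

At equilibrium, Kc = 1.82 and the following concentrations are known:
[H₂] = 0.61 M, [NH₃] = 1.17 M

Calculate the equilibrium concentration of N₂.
[N₂] = 3.3137 M

Kc = ([NH₃]^2) / ([N₂] × [H₂]^3) = 1.82
[N₂]^1 = (product terms)/(Kc · other reactant terms) = 1.3689 / (1.82 · 0.22698) = 3.3137
[N₂] = 3.3137 M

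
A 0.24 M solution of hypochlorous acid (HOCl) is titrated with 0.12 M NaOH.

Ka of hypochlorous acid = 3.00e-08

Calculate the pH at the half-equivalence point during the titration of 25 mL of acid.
pH = pKa = 7.52

At the half-equivalence point, [HA] = [A⁻], so by Henderson–Hasselbalch pH = pKa + log(1) = pKa.
pKa = −log(3.00e-08) = 7.52.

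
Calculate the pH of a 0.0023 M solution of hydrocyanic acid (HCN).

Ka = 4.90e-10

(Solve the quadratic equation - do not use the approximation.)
pH = 5.97

x² + Ka×x - Ka×C = 0. Using quadratic formula: [H⁺] = 1.0614e-06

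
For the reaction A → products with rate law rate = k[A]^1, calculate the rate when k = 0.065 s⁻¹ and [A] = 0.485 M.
0.03152 M/s

rate = k·[A]^1 = 0.065·(0.485)^1 = 0.065·0.485 = 0.03152 M/s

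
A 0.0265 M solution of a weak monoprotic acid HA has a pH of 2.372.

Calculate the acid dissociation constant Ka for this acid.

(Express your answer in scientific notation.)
K_a = 8.10e-04

[H⁺] = 10^(−pH) = 10^(−2.372) = 4.246e-03 M. For HA ⇌ H⁺ + A⁻, Ka = x²/(C − x) = (4.246e-03)²/(0.0265 − 4.246e-03) = 8.10e-04.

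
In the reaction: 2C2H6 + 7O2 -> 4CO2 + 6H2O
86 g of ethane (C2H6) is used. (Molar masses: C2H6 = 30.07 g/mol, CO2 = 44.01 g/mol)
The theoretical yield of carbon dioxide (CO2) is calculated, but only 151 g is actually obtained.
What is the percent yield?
Moles of C2H6 = 86 g ÷ 30.07 g/mol = 2.85999 mol
Mole ratio: 4 mol CO2 / 2 mol C2H6
Moles of CO2 = 2.85999 × (4/2) = 5.71999 mol
Theoretical yield = 5.71999 mol × 44.01 g/mol = 251.74 g
Actual yield = 151 g
Percent yield = (151 / 251.74) × 100% = 60.0%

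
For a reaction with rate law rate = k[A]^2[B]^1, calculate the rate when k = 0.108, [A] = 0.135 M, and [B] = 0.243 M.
0.0004783 M/s

rate = k·[A]^2·[B]^1 = 0.108·(0.135)^2·(0.243)^1 = 0.108·0.018225·0.243 = 0.0004783 M/s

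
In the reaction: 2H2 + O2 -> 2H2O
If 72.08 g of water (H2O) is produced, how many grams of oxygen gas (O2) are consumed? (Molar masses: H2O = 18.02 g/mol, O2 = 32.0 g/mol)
Moles of H2O = 72.08 g ÷ 18.02 g/mol = 4 mol
Mole ratio: 1 mol O2 / 2 mol H2O
Moles of O2 = 4 × (1/2) = 2 mol
Mass of O2 = 2 mol × 32.0 g/mol = 64 g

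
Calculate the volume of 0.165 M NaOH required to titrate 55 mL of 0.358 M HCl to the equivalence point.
V_{base} = 119.3 mL

At equivalence: moles acid = moles base.
moles HCl = 0.358 M × 0.055 L = 0.01969 mol
V_NaOH = 0.01969 mol ÷ 0.165 M = 0.1193 L = 119.3 mL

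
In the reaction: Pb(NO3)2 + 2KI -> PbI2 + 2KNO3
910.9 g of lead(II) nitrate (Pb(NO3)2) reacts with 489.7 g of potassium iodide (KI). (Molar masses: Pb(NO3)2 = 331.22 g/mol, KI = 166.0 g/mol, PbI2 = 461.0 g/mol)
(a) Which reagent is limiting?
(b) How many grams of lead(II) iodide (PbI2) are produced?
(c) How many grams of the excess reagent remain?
(a) KI, (b) 680 g, (c) 422.4 g

Moles of Pb(NO3)2 = 910.9 g ÷ 331.22 g/mol = 2.75014 mol
Moles of KI = 489.7 g ÷ 166.0 g/mol = 2.95 mol
Moles ÷ coefficient: Pb(NO3)2: 2.75014/1 = 2.75, KI: 2.95/2 = 1.475
(a) KI has the smaller value, so KI is the limiting reagent.
(b) Moles of PbI2 = 2.95 mol KI × (1/2) = 1.475 mol; mass = 1.475 mol × 461.0 g/mol = 680 g
(c) Pb(NO3)2 consumed = 2.95 × (1/2) = 1.475 mol; remaining = 2.75014 − 1.475 = 1.27514 mol; mass = 1.27514 mol × 331.22 g/mol = 422.4 g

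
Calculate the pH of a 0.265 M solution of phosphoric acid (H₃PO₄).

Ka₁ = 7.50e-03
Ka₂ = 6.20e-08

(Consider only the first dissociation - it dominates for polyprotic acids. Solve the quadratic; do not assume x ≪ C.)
pH = 1.39

x² + Ka₁·x − Ka₁·C = 0 with Ka₁ = 7.50e-03, C = 0.265.
x = (−Ka₁ + √(Ka₁² + 4·Ka₁·C))/2 = 4.0989e-02 M, so pH = 1.39.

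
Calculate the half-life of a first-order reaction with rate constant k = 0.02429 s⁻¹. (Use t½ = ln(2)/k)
28.54 s

t½ = ln(2)/k = 0.6931/0.02429 = 28.54 s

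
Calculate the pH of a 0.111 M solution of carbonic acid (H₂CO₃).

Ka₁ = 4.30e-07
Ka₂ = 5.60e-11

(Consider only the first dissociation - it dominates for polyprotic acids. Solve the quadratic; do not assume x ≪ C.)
pH = 3.66

x² + Ka₁·x − Ka₁·C = 0 with Ka₁ = 4.30e-07, C = 0.111.
x = (−Ka₁ + √(Ka₁² + 4·Ka₁·C))/2 = 2.1826e-04 M, so pH = 3.66.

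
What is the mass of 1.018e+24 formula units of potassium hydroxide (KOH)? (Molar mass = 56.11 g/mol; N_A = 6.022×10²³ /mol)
Moles = 1.018e+24 ÷ 6.022×10²³ = 1.69047 mol
Mass = 1.69047 mol × 56.11 g/mol = 94.85 g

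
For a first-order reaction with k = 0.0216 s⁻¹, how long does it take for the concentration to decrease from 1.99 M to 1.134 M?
26.04 s

From ln[A] = ln[A]₀ - k·t: t = ln([A]₀/[A])/k = ln(1.99/1.134)/0.0216 = ln(1.7549)/0.0216 = 0.5624/0.0216 = 26.04 s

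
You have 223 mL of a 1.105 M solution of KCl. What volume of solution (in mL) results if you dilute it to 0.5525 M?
Using M₁V₁ = M₂V₂:
1.105 × 223 = 0.5525 × V₂
V₂ = (1.105 × 223) / 0.5525 = 446 mL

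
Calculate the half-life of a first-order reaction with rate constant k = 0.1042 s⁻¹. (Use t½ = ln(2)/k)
6.65 s

t½ = ln(2)/k = 0.6931/0.1042 = 6.65 s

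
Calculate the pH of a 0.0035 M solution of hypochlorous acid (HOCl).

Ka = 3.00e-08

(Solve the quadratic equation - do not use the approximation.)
pH = 4.99

x² + Ka×x - Ka×C = 0. Using quadratic formula: [H⁺] = 1.0232e-05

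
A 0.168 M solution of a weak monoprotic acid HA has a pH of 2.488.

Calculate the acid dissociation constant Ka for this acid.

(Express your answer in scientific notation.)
K_a = 6.41e-05

[H⁺] = 10^(−pH) = 10^(−2.488) = 3.251e-03 M. For HA ⇌ H⁺ + A⁻, Ka = x²/(C − x) = (3.251e-03)²/(0.168 − 3.251e-03) = 6.41e-05.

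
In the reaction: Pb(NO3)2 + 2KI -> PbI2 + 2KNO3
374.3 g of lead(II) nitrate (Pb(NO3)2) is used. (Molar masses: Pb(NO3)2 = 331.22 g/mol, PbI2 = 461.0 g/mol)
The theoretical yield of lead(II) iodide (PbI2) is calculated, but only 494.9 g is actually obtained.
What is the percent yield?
Moles of Pb(NO3)2 = 374.3 g ÷ 331.22 g/mol = 1.13006 mol
Mole ratio: 1 mol PbI2 / 1 mol Pb(NO3)2
Moles of PbI2 = 1.13006 × (1/1) = 1.13006 mol
Theoretical yield = 1.13006 mol × 461.0 g/mol = 520.96 g
Actual yield = 494.9 g
Percent yield = (494.9 / 520.96) × 100% = 95.0%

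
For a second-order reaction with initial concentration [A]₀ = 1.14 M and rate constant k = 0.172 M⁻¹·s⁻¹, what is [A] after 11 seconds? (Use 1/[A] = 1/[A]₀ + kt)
0.3611 M

1/[A] = 1/[A]₀ + k·t = 1/1.14 + (0.172)·(11) = 0.8772 + 1.8920 = 2.7692
[A] = 1/2.7692 = 0.3611 M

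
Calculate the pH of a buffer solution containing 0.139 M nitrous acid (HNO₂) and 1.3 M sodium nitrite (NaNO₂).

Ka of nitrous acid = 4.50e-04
pH = 4.32

pKa = -log(4.50e-04) = 3.35. pH = pKa + log([A⁻]/[HA]) = 3.35 + log(1.3/0.139)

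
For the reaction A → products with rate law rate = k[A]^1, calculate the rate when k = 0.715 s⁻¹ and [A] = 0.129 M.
0.09223 M/s

rate = k·[A]^1 = 0.715·(0.129)^1 = 0.715·0.129 = 0.09223 M/s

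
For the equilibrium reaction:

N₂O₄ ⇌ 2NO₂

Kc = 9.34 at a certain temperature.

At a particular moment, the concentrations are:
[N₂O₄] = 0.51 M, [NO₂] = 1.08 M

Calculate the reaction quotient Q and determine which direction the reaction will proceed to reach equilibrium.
Q = 2.287, Q < K, reaction proceeds forward (toward products)

Q = ([NO₂]^2) / ([N₂O₄])
  = ((1.08)^2) / ((0.51)) = 1.1664/0.51 = 2.287
Since Q = 2.287 < Kc = 9.34, the reaction proceeds forward (toward products) to reach equilibrium.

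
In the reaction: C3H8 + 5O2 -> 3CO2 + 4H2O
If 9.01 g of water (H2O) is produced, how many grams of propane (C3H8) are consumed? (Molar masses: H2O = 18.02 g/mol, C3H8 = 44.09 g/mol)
Moles of H2O = 9.01 g ÷ 18.02 g/mol = 0.5 mol
Mole ratio: 1 mol C3H8 / 4 mol H2O
Moles of C3H8 = 0.5 × (1/4) = 0.125 mol
Mass of C3H8 = 0.125 mol × 44.09 g/mol = 5.511 g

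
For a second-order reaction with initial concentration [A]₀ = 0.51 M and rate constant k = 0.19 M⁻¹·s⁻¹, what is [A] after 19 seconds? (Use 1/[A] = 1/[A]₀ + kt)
0.1795 M

1/[A] = 1/[A]₀ + k·t = 1/0.51 + (0.19)·(19) = 1.9608 + 3.6100 = 5.5708
[A] = 1/5.5708 = 0.1795 M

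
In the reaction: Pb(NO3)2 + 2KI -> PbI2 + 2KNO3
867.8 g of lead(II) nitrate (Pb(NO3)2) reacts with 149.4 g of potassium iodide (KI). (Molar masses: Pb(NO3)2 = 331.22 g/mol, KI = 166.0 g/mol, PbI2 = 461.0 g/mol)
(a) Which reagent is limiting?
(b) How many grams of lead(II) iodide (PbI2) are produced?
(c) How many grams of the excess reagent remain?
(a) KI, (b) 207.5 g, (c) 718.8 g

Moles of Pb(NO3)2 = 867.8 g ÷ 331.22 g/mol = 2.62001 mol
Moles of KI = 149.4 g ÷ 166.0 g/mol = 0.9 mol
Moles ÷ coefficient: Pb(NO3)2: 2.62001/1 = 2.62, KI: 0.9/2 = 0.45
(a) KI has the smaller value, so KI is the limiting reagent.
(b) Moles of PbI2 = 0.9 mol KI × (1/2) = 0.45 mol; mass = 0.45 mol × 461.0 g/mol = 207.5 g
(c) Pb(NO3)2 consumed = 0.9 × (1/2) = 0.45 mol; remaining = 2.62001 − 0.45 = 2.17001 mol; mass = 2.17001 mol × 331.22 g/mol = 718.8 g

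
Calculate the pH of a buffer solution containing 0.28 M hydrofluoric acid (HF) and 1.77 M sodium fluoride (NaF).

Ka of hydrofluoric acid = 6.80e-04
pH = 3.97

pKa = -log(6.80e-04) = 3.17. pH = pKa + log([A⁻]/[HA]) = 3.17 + log(1.77/0.28)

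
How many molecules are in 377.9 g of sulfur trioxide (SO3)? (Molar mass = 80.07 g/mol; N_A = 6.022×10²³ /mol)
Moles = 377.9 g ÷ 80.07 g/mol = 4.71962 mol
Molecules = 4.71962 mol × 6.022×10²³ /mol = 2.842e+24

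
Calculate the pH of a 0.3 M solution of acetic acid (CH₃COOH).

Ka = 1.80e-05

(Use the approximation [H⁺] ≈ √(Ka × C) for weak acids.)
pH = 2.63

[H⁺] = √(Ka × C) = √(1.80e-05 × 0.3) = 2.3238e-03. pH = -log(2.3238e-03)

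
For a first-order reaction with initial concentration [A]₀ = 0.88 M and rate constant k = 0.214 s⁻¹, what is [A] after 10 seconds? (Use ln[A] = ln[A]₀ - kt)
0.1035 M

ln[A] = ln[A]₀ - k·t = ln(0.88) - (0.214)·(10) = -0.1278 - 2.1400 = -2.2678
[A] = e^(-2.2678) = 0.1035 M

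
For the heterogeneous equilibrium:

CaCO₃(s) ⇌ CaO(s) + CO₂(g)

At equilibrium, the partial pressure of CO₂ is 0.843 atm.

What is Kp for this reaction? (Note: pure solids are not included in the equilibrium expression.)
K_p = 0.843

Solids (CaCO₃, CaO) have activity 1 and are excluded.
Kp = P(CO₂) = 0.843.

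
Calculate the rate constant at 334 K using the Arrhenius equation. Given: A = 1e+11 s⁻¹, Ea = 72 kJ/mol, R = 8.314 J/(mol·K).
5.49e-01 s⁻¹

k = A·exp(-Ea/(R·T)) = 1e+11·exp(-72000/(8.314·334)) = 1e+11·exp(-25.9284) = 1e+11·5.4882e-12 = 5.49e-01 s⁻¹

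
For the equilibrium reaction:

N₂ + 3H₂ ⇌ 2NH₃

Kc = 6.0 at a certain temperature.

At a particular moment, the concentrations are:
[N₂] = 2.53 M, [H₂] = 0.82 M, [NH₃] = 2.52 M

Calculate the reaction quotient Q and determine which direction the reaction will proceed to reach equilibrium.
Q = 4.552, Q < K, reaction proceeds forward (toward products)

Q = ([NH₃]^2) / ([N₂] × [H₂]^3)
  = ((2.52)^2) / ((2.53)·(0.82)^3) = 6.3504/1.395 = 4.552
Since Q = 4.552 < Kc = 6.0, the reaction proceeds forward (toward products) to reach equilibrium.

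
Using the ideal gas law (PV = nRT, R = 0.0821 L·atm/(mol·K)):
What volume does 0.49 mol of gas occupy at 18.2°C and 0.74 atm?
T = 18.2°C + 273.15 = 291.35 K
V = nRT/P = (0.49 × 0.0821 × 291.35) / 0.74
V = 15.84 L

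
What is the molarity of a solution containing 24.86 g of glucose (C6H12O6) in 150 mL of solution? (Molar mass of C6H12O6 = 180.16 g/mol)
Moles of C6H12O6 = 24.86 g ÷ 180.16 g/mol = 0.137988 mol
Volume = 150 mL = 0.15 L
Molarity = 0.137988 mol ÷ 0.15 L = 0.9199 M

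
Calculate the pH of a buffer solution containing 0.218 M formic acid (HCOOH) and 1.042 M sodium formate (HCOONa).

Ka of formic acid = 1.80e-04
pH = 4.42

pKa = -log(1.80e-04) = 3.74. pH = pKa + log([A⁻]/[HA]) = 3.74 + log(1.042/0.218)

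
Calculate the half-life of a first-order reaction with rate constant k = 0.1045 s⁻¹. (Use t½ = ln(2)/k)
6.63 s

t½ = ln(2)/k = 0.6931/0.1045 = 6.63 s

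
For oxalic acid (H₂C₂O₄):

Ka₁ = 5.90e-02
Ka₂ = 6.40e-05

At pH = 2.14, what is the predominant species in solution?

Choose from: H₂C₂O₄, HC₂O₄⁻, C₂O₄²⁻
HC₂O₄⁻

pKa1 = 1.23, pKa2 = 4.19. Each pKa is the crossover between adjacent species; pH = 2.14 lies in the region where HC₂O₄⁻ predominates.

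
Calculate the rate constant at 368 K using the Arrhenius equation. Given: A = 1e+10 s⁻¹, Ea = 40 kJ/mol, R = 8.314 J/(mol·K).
2.10e+04 s⁻¹

k = A·exp(-Ea/(R·T)) = 1e+10·exp(-40000/(8.314·368)) = 1e+10·exp(-13.0738) = 1e+10·2.0995e-06 = 2.10e+04 s⁻¹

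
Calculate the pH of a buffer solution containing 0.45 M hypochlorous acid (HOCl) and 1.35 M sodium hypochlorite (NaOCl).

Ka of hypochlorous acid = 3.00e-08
pH = 8.00

pKa = -log(3.00e-08) = 7.52. pH = pKa + log([A⁻]/[HA]) = 7.52 + log(1.35/0.45)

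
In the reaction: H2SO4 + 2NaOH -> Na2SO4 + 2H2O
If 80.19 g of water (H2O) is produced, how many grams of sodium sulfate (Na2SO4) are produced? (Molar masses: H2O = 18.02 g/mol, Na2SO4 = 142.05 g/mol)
Moles of H2O = 80.19 g ÷ 18.02 g/mol = 4.45006 mol
Mole ratio: 1 mol Na2SO4 / 2 mol H2O
Moles of Na2SO4 = 4.45006 × (1/2) = 2.22503 mol
Mass of Na2SO4 = 2.22503 mol × 142.05 g/mol = 316.1 g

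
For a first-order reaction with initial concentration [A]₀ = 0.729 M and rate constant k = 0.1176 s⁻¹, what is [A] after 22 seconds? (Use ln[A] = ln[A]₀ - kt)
0.0548 M

ln[A] = ln[A]₀ - k·t = ln(0.729) - (0.1176)·(22) = -0.3161 - 2.5872 = -2.9033
[A] = e^(-2.9033) = 0.0548 M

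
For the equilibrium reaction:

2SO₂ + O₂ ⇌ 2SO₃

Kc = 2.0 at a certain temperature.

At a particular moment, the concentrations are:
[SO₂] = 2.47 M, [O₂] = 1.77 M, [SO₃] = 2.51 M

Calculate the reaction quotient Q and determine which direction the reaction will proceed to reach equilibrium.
Q = 0.583, Q < K, reaction proceeds forward (toward products)

Q = ([SO₃]^2) / ([SO₂]^2 × [O₂])
  = ((2.51)^2) / ((2.47)^2·(1.77)) = 6.3001/10.799 = 0.5834
Since Q = 0.5834 < Kc = 2.0, the reaction proceeds forward (toward products) to reach equilibrium.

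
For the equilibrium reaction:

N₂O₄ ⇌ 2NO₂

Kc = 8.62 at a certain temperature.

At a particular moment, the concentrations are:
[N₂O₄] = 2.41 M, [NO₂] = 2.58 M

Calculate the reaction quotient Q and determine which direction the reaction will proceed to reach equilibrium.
Q = 2.762, Q < K, reaction proceeds forward (toward products)

Q = ([NO₂]^2) / ([N₂O₄])
  = ((2.58)^2) / ((2.41)) = 6.6564/2.41 = 2.762
Since Q = 2.762 < Kc = 8.62, the reaction proceeds forward (toward products) to reach equilibrium.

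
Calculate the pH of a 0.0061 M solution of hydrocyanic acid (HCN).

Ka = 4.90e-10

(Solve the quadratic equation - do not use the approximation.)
pH = 5.76

x² + Ka×x - Ka×C = 0. Using quadratic formula: [H⁺] = 1.7286e-06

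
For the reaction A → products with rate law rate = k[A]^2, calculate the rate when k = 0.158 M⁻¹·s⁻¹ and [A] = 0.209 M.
0.006902 M/s

rate = k·[A]^2 = 0.158·(0.209)^2 = 0.158·0.043681 = 0.006902 M/s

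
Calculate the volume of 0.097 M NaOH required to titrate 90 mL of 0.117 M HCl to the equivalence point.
V_{base} = 108.6 mL

At equivalence: moles acid = moles base.
moles HCl = 0.117 M × 0.09 L = 0.01053 mol
V_NaOH = 0.01053 mol ÷ 0.097 M = 0.1086 L = 108.6 mL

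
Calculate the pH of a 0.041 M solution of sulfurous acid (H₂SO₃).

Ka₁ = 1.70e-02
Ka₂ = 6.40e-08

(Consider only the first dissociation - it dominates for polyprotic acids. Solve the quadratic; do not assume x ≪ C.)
pH = 1.72

x² + Ka₁·x − Ka₁·C = 0 with Ka₁ = 1.70e-02, C = 0.041.
x = (−Ka₁ + √(Ka₁² + 4·Ka₁·C))/2 = 1.9235e-02 M, so pH = 1.72.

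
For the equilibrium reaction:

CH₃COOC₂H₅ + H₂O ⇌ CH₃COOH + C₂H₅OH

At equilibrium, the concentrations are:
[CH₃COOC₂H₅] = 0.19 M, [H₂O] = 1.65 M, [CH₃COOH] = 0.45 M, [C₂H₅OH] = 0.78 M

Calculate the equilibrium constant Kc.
K_c = 1.1196

Kc = ([CH₃COOH] × [C₂H₅OH]) / ([CH₃COOC₂H₅] × [H₂O])
   = ((0.45)·(0.78)) / ((0.19)·(1.65))
   = 0.351 / 0.3135 = 1.1196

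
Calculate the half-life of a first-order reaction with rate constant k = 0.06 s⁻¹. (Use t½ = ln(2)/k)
11.55 s

t½ = ln(2)/k = 0.6931/0.06 = 11.55 s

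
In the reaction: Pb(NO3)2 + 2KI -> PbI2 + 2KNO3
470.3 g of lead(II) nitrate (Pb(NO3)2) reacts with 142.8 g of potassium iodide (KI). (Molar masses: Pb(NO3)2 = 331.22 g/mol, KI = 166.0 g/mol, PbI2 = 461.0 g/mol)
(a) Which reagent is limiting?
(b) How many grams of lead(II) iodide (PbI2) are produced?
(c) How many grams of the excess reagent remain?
(a) KI, (b) 198.3 g, (c) 327.8 g

Moles of Pb(NO3)2 = 470.3 g ÷ 331.22 g/mol = 1.4199 mol
Moles of KI = 142.8 g ÷ 166.0 g/mol = 0.860241 mol
Moles ÷ coefficient: Pb(NO3)2: 1.4199/1 = 1.42, KI: 0.860241/2 = 0.4301
(a) KI has the smaller value, so KI is the limiting reagent.
(b) Moles of PbI2 = 0.860241 mol KI × (1/2) = 0.43012 mol; mass = 0.43012 mol × 461.0 g/mol = 198.3 g
(c) Pb(NO3)2 consumed = 0.860241 × (1/2) = 0.43012 mol; remaining = 1.4199 − 0.43012 = 0.989782 mol; mass = 0.989782 mol × 331.22 g/mol = 327.8 g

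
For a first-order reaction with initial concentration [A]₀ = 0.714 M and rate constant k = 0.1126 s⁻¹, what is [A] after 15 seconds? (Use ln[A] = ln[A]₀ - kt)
0.1319 M

ln[A] = ln[A]₀ - k·t = ln(0.714) - (0.1126)·(15) = -0.3369 - 1.6890 = -2.0259
[A] = e^(-2.0259) = 0.1319 M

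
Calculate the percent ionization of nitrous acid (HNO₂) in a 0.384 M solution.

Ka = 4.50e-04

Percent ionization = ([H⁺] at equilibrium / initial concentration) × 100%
Percent ionization = 3.37%

Let x = [H⁺]. Ka = x²/(C - x) ⇒ x² + (4.50e-04)x - (4.50e-04)(0.384) = 0. x = 1.2922e-02. Percent = (1.2922e-02/0.384) × 100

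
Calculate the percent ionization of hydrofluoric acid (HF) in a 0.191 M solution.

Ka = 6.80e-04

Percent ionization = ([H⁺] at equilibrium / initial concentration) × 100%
Percent ionization = 5.79%

Let x = [H⁺]. Ka = x²/(C - x) ⇒ x² + (6.80e-04)x - (6.80e-04)(0.191) = 0. x = 1.1062e-02. Percent = (1.1062e-02/0.191) × 100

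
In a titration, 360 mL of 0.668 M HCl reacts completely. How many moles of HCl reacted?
Moles = Molarity × Volume (L)
Moles = 0.668 M × 0.36 L = 0.2405 mol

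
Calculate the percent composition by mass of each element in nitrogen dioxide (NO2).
N: 30.45%, O: 69.55%

Molar mass of NO2 = 46.01 g/mol
% N = (1 × 14.01) / 46.01 × 100% = 14.01 / 46.01 × 100% = 30.45%
% O = (2 × 16.0) / 46.01 × 100% = 32 / 46.01 × 100% = 69.55%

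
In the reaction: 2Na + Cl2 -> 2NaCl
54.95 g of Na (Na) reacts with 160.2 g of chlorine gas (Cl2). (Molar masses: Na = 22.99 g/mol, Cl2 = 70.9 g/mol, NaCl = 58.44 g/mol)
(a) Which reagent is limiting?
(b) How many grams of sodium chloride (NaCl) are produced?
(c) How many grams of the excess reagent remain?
(a) Na, (b) 139.7 g, (c) 75.47 g

Moles of Na = 54.95 g ÷ 22.99 g/mol = 2.39017 mol
Moles of Cl2 = 160.2 g ÷ 70.9 g/mol = 2.25952 mol
Moles ÷ coefficient: Na: 2.39017/2 = 1.195, Cl2: 2.25952/1 = 2.26
(a) Na has the smaller value, so Na is the limiting reagent.
(b) Moles of NaCl = 2.39017 mol Na × (2/2) = 2.39017 mol; mass = 2.39017 mol × 58.44 g/mol = 139.7 g
(c) Cl2 consumed = 2.39017 × (1/2) = 1.19508 mol; remaining = 2.25952 − 1.19508 = 1.06444 mol; mass = 1.06444 mol × 70.9 g/mol = 75.47 g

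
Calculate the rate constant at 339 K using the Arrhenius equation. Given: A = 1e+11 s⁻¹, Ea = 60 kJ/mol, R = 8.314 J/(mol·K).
5.68e+01 s⁻¹

k = A·exp(-Ea/(R·T)) = 1e+11·exp(-60000/(8.314·339)) = 1e+11·exp(-21.2883) = 1e+11·5.6833e-10 = 5.68e+01 s⁻¹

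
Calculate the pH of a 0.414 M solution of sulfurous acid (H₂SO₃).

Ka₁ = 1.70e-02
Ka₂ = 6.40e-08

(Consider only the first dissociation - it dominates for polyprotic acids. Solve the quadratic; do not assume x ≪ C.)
pH = 1.12

x² + Ka₁·x − Ka₁·C = 0 with Ka₁ = 1.70e-02, C = 0.414.
x = (−Ka₁ + √(Ka₁² + 4·Ka₁·C))/2 = 7.5822e-02 M, so pH = 1.12.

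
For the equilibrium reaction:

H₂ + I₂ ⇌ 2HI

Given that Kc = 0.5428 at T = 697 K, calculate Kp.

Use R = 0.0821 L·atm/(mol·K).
K_p = 0.5428

Δn = (moles gaseous products) − (moles gaseous reactants) = 0
T = 697 K; RT = 0.0821 × 697 = 57.2237
Kp = Kc·(RT)^Δn = 0.5428 × (57.2237)^0 = 0.5428 × 1 = 0.5428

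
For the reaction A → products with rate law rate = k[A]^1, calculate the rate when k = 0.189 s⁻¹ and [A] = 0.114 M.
0.02155 M/s

rate = k·[A]^1 = 0.189·(0.114)^1 = 0.189·0.114 = 0.02155 M/s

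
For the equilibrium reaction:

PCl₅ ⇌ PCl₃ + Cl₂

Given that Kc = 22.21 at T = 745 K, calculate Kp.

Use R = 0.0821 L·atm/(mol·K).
K_p = 1.36e+03

Δn = (moles gaseous products) − (moles gaseous reactants) = 1
T = 745 K; RT = 0.0821 × 745 = 61.1645
Kp = Kc·(RT)^Δn = 22.21 × (61.1645)^1 = 22.21 × 61.1645 = 1.36e+03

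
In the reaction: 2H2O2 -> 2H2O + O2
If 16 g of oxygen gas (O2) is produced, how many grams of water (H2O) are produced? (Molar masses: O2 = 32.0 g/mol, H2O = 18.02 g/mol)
Moles of O2 = 16 g ÷ 32.0 g/mol = 0.5 mol
Mole ratio: 2 mol H2O / 1 mol O2
Moles of H2O = 0.5 × (2/1) = 1 mol
Mass of H2O = 1 mol × 18.02 g/mol = 18.02 g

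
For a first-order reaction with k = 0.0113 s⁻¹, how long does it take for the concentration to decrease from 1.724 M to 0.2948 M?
156.29 s

From ln[A] = ln[A]₀ - k·t: t = ln([A]₀/[A])/k = ln(1.724/0.2948)/0.0113 = ln(5.8480)/0.0113 = 1.7661/0.0113 = 156.29 s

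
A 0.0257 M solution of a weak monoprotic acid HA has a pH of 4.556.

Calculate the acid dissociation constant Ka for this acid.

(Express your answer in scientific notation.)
K_a = 3.01e-08

[H⁺] = 10^(−pH) = 10^(−4.556) = 2.780e-05 M. For HA ⇌ H⁺ + A⁻, Ka = x²/(C − x) = (2.780e-05)²/(0.0257 − 2.780e-05) = 3.01e-08.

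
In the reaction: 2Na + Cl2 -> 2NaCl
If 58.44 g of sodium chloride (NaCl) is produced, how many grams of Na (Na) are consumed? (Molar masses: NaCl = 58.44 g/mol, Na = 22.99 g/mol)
Moles of NaCl = 58.44 g ÷ 58.44 g/mol = 1 mol
Mole ratio: 2 mol Na / 2 mol NaCl
Moles of Na = 1 × (2/2) = 1 mol
Mass of Na = 1 mol × 22.99 g/mol = 22.99 g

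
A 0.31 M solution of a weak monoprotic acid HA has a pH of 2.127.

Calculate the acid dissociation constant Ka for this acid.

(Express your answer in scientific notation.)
K_a = 1.84e-04

[H⁺] = 10^(−pH) = 10^(−2.127) = 7.464e-03 M. For HA ⇌ H⁺ + A⁻, Ka = x²/(C − x) = (7.464e-03)²/(0.31 − 7.464e-03) = 1.84e-04.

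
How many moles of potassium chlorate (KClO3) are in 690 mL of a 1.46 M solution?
Moles = Molarity × Volume (L)
Moles = 1.46 M × 0.69 L = 1.007 mol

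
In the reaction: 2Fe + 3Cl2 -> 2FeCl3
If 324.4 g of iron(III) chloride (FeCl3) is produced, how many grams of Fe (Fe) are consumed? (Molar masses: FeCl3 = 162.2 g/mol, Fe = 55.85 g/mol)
Moles of FeCl3 = 324.4 g ÷ 162.2 g/mol = 2 mol
Mole ratio: 2 mol Fe / 2 mol FeCl3
Moles of Fe = 2 × (2/2) = 2 mol
Mass of Fe = 2 mol × 55.85 g/mol = 111.7 g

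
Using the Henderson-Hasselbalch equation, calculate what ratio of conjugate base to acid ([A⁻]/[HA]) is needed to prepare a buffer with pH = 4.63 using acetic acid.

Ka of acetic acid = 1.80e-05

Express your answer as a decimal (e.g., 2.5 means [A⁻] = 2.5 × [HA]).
[A⁻]/[HA] = 0.768

pKa = −log(1.80e-05) = 4.7447. pH = pKa + log([A⁻]/[HA]). 4.63 = 4.7447 + log(ratio). log(ratio) = 4.63 − 4.7447 = -0.1147. ratio = 10^(-0.1147) = 0.768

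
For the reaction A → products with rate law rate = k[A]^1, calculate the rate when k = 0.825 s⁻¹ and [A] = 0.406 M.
0.335 M/s

rate = k·[A]^1 = 0.825·(0.406)^1 = 0.825·0.406 = 0.335 M/s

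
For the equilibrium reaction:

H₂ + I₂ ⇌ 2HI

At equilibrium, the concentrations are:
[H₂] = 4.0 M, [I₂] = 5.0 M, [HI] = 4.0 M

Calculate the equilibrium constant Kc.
K_c = 0.8000

Kc = ([HI]^2) / ([H₂] × [I₂])
   = ((4.0)^2) / ((4.0)·(5.0))
   = 16 / 20 = 0.8000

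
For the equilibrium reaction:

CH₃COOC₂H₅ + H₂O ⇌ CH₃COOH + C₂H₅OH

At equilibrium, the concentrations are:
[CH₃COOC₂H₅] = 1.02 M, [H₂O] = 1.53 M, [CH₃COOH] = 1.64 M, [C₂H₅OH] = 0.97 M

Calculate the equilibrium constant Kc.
K_c = 1.0194

Kc = ([CH₃COOH] × [C₂H₅OH]) / ([CH₃COOC₂H₅] × [H₂O])
   = ((1.64)·(0.97)) / ((1.02)·(1.53))
   = 1.5908 / 1.5606 = 1.0194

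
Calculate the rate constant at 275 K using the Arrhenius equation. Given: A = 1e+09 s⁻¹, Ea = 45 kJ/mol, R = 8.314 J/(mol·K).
2.83e+00 s⁻¹

k = A·exp(-Ea/(R·T)) = 1e+09·exp(-45000/(8.314·275)) = 1e+09·exp(-19.6820) = 1e+09·2.8327e-09 = 2.83e+00 s⁻¹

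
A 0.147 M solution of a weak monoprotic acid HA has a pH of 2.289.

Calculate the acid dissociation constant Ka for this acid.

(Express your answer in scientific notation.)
K_a = 1.86e-04

[H⁺] = 10^(−pH) = 10^(−2.289) = 5.140e-03 M. For HA ⇌ H⁺ + A⁻, Ka = x²/(C − x) = (5.140e-03)²/(0.147 − 5.140e-03) = 1.86e-04.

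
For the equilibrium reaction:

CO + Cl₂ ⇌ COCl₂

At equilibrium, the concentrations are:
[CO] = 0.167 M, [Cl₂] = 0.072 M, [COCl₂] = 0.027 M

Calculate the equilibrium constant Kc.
K_c = 2.2455

Kc = ([COCl₂]) / ([CO] × [Cl₂])
   = ((0.027)) / ((0.167)·(0.072))
   = 0.027 / 0.012024 = 2.2455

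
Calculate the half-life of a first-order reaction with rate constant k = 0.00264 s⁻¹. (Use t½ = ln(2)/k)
262.56 s

t½ = ln(2)/k = 0.6931/0.00264 = 262.56 s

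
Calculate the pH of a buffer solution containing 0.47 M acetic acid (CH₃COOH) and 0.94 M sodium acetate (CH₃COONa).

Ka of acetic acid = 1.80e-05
pH = 5.05

pKa = -log(1.80e-05) = 4.74. pH = pKa + log([A⁻]/[HA]) = 4.74 + log(0.94/0.47)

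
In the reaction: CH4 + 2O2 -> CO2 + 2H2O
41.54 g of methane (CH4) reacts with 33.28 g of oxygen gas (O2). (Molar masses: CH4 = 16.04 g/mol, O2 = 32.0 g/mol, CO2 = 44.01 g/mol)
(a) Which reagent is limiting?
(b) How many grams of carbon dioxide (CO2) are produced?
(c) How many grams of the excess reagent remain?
(a) O2, (b) 22.89 g, (c) 33.2 g

Moles of CH4 = 41.54 g ÷ 16.04 g/mol = 2.58978 mol
Moles of O2 = 33.28 g ÷ 32.0 g/mol = 1.04 mol
Moles ÷ coefficient: CH4: 2.58978/1 = 2.59, O2: 1.04/2 = 0.52
(a) O2 has the smaller value, so O2 is the limiting reagent.
(b) Moles of CO2 = 1.04 mol O2 × (1/2) = 0.52 mol; mass = 0.52 mol × 44.01 g/mol = 22.89 g
(c) CH4 consumed = 1.04 × (1/2) = 0.52 mol; remaining = 2.58978 − 0.52 = 2.06978 mol; mass = 2.06978 mol × 16.04 g/mol = 33.2 g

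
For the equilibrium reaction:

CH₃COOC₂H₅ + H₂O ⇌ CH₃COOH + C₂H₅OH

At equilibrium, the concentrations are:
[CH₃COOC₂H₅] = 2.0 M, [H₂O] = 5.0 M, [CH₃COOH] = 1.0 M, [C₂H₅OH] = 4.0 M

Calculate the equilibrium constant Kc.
K_c = 0.4000

Kc = ([CH₃COOH] × [C₂H₅OH]) / ([CH₃COOC₂H₅] × [H₂O])
   = ((1.0)·(4.0)) / ((2.0)·(5.0))
   = 4 / 10 = 0.4000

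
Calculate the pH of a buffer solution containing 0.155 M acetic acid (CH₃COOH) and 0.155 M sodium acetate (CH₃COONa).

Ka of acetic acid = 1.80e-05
pH = 4.74

pKa = -log(1.80e-05) = 4.74. pH = pKa + log([A⁻]/[HA]) = 4.74 + log(0.155/0.155)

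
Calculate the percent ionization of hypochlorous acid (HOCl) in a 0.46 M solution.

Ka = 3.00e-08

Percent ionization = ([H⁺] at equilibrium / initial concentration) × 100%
Percent ionization = 0.0255%

Let x = [H⁺]. Ka = x²/(C - x) ⇒ x² + (3.00e-08)x - (3.00e-08)(0.46) = 0. x = 1.1746e-04. Percent = (1.1746e-04/0.46) × 100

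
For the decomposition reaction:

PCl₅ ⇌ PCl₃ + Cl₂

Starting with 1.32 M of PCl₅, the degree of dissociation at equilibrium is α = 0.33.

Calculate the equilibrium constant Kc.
K_c = 0.2145

x = α·[A]₀ = 0.33 × 1.32 = 0.4356 M dissociated.
At eq: [PCl₅] = 1.32 − 0.4356 = 0.8844 M; [PCl₃] = [Cl₂] = x = 0.4356 M.
Kc = [PCl₃][Cl₂]/[PCl₅] = (0.4356)²/0.8844 = 0.2145.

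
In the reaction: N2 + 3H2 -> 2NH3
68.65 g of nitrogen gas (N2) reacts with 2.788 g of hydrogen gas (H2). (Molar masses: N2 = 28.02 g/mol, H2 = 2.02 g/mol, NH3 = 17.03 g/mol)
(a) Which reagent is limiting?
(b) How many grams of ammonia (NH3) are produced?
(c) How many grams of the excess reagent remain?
(a) H2, (b) 15.67 g, (c) 55.76 g

Moles of N2 = 68.65 g ÷ 28.02 g/mol = 2.45004 mol
Moles of H2 = 2.788 g ÷ 2.02 g/mol = 1.3802 mol
Moles ÷ coefficient: N2: 2.45004/1 = 2.45, H2: 1.3802/3 = 0.4601
(a) H2 has the smaller value, so H2 is the limiting reagent.
(b) Moles of NH3 = 1.3802 mol H2 × (2/3) = 0.920132 mol; mass = 0.920132 mol × 17.03 g/mol = 15.67 g
(c) N2 consumed = 1.3802 × (1/3) = 0.460066 mol; remaining = 2.45004 − 0.460066 = 1.98997 mol; mass = 1.98997 mol × 28.02 g/mol = 55.76 g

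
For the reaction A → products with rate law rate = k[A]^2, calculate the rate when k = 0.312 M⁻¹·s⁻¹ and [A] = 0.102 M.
0.003246 M/s

rate = k·[A]^2 = 0.312·(0.102)^2 = 0.312·0.010404 = 0.003246 M/s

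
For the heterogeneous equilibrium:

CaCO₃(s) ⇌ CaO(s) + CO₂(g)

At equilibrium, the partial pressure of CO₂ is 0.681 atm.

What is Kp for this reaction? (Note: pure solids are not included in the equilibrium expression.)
K_p = 0.681

Solids (CaCO₃, CaO) have activity 1 and are excluded.
Kp = P(CO₂) = 0.681.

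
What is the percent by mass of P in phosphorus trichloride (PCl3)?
Mass of P in formula = 30.97 × 1 = 30.97 g/mol
Molar mass = 137.32 g/mol
% P = (30.97/137.32) × 100% = 22.55%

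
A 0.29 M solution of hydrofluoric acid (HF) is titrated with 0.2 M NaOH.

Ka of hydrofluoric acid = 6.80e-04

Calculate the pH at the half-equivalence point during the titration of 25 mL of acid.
pH = pKa = 3.17

At the half-equivalence point, [HA] = [A⁻], so by Henderson–Hasselbalch pH = pKa + log(1) = pKa.
pKa = −log(6.80e-04) = 3.17.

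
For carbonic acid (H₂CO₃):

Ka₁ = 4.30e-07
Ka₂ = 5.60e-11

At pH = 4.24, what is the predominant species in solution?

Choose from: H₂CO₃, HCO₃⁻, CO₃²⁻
H₂CO₃

pKa1 = 6.37, pKa2 = 10.25. Each pKa is the crossover between adjacent species; pH = 4.24 lies in the region where H₂CO₃ predominates.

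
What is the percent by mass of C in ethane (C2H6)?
Mass of C in formula = 12.01 × 2 = 24.02 g/mol
Molar mass = 30.07 g/mol
% C = (24.02/30.07) × 100% = 79.88%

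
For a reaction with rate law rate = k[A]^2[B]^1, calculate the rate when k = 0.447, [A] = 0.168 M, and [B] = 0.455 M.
0.00574 M/s

rate = k·[A]^2·[B]^1 = 0.447·(0.168)^2·(0.455)^1 = 0.447·0.028224·0.455 = 0.00574 M/s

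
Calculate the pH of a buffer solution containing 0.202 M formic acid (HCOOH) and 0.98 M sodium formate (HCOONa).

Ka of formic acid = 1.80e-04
pH = 4.43

pKa = -log(1.80e-04) = 3.74. pH = pKa + log([A⁻]/[HA]) = 3.74 + log(0.98/0.202)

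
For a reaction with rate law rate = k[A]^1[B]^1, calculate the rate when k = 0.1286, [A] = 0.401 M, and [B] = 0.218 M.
0.01124 M/s

rate = k·[A]^1·[B]^1 = 0.1286·(0.401)^1·(0.218)^1 = 0.1286·0.401·0.218 = 0.01124 M/s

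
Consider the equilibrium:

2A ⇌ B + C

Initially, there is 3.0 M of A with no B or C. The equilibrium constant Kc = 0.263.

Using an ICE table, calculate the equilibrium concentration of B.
[B] = 0.760 M

ICE: [A] = 3.0 − 2x, [B] = [C] = x.
Kc = x²/(3.0 − 2x)² = 0.263 ⇒ √Kc = x/(3.0 − 2x).
x = √0.263·3.0/(1 + 2√0.263) = 0.51284·3.0/2.0257 = 0.7595.
[B] = x = 0.760 M.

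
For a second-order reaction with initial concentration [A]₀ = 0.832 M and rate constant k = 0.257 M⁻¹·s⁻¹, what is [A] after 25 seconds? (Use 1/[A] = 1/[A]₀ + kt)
0.1311 M

1/[A] = 1/[A]₀ + k·t = 1/0.832 + (0.257)·(25) = 1.2019 + 6.4250 = 7.6269
[A] = 1/7.6269 = 0.1311 M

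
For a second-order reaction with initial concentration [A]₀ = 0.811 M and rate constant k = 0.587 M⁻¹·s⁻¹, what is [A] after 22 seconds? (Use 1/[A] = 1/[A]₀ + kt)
0.0707 M

1/[A] = 1/[A]₀ + k·t = 1/0.811 + (0.587)·(22) = 1.2330 + 12.9140 = 14.1470
[A] = 1/14.1470 = 0.0707 M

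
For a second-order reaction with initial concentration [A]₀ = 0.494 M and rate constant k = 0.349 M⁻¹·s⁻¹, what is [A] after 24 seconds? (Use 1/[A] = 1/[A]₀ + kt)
0.0962 M

1/[A] = 1/[A]₀ + k·t = 1/0.494 + (0.349)·(24) = 2.0243 + 8.3760 = 10.4003
[A] = 1/10.4003 = 0.0962 M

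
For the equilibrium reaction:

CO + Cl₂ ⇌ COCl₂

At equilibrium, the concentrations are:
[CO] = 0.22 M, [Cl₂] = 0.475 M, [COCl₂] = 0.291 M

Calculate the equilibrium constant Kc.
K_c = 2.7847

Kc = ([COCl₂]) / ([CO] × [Cl₂])
   = ((0.291)) / ((0.22)·(0.475))
   = 0.291 / 0.1045 = 2.7847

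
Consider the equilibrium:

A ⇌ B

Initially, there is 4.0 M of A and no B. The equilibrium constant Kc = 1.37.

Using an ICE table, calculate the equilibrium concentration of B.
[B] = 2.312 M

ICE: [A] = 4.0 − x, [B] = x.
Kc = x/(4.0 − x) = 1.37 ⇒ x = 1.37·4.0/(1 + 1.37) = 5.48/2.37 = 2.312.
[B] = x = 2.312 M.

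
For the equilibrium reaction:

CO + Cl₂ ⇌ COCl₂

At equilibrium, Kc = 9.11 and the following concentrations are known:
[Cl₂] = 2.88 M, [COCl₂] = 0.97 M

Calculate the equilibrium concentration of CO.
[CO] = 0.0370 M

Kc = ([COCl₂]) / ([CO] × [Cl₂]) = 9.11
[CO]^1 = (product terms)/(Kc · other reactant terms) = 0.97 / (9.11 · 2.88) = 0.036971
[CO] = 0.0370 M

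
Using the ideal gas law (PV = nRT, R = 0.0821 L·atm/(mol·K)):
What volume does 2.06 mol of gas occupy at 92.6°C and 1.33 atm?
T = 92.6°C + 273.15 = 365.75 K
V = nRT/P = (2.06 × 0.0821 × 365.75) / 1.33
V = 46.51 L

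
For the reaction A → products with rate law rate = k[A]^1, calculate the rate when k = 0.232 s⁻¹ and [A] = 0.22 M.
0.05104 M/s

rate = k·[A]^1 = 0.232·(0.22)^1 = 0.232·0.22 = 0.05104 M/s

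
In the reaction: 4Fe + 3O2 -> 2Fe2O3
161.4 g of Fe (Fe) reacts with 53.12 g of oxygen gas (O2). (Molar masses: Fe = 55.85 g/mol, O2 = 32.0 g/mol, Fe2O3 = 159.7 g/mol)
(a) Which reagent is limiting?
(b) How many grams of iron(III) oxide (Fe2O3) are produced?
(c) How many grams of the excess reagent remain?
(a) O2, (b) 176.7 g, (c) 37.79 g

Moles of Fe = 161.4 g ÷ 55.85 g/mol = 2.88988 mol
Moles of O2 = 53.12 g ÷ 32.0 g/mol = 1.66 mol
Moles ÷ coefficient: Fe: 2.88988/4 = 0.7225, O2: 1.66/3 = 0.5533
(a) O2 has the smaller value, so O2 is the limiting reagent.
(b) Moles of Fe2O3 = 1.66 mol O2 × (2/3) = 1.10667 mol; mass = 1.10667 mol × 159.7 g/mol = 176.7 g
(c) Fe consumed = 1.66 × (4/3) = 2.21333 mol; remaining = 2.88988 − 2.21333 = 0.67655 mol; mass = 0.67655 mol × 55.85 g/mol = 37.79 g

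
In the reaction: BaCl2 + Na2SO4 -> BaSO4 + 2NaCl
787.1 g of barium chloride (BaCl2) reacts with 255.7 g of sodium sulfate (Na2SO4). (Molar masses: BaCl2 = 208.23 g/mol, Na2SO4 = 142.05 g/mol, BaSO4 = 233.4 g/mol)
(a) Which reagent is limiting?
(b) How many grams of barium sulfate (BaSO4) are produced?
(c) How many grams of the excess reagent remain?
(a) Na2SO4, (b) 420.1 g, (c) 412.3 g

Moles of BaCl2 = 787.1 g ÷ 208.23 g/mol = 3.77995 mol
Moles of Na2SO4 = 255.7 g ÷ 142.05 g/mol = 1.80007 mol
Moles ÷ coefficient: BaCl2: 3.77995/1 = 3.78, Na2SO4: 1.80007/1 = 1.8
(a) Na2SO4 has the smaller value, so Na2SO4 is the limiting reagent.
(b) Moles of BaSO4 = 1.80007 mol Na2SO4 × (1/1) = 1.80007 mol; mass = 1.80007 mol × 233.4 g/mol = 420.1 g
(c) BaCl2 consumed = 1.80007 × (1/1) = 1.80007 mol; remaining = 3.77995 − 1.80007 = 1.97988 mol; mass = 1.97988 mol × 208.23 g/mol = 412.3 g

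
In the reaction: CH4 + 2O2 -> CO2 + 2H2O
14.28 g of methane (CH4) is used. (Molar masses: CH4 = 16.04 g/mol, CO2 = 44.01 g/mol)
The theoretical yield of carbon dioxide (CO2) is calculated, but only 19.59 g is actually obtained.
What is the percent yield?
Moles of CH4 = 14.28 g ÷ 16.04 g/mol = 0.890274 mol
Mole ratio: 1 mol CO2 / 1 mol CH4
Moles of CO2 = 0.890274 × (1/1) = 0.890274 mol
Theoretical yield = 0.890274 mol × 44.01 g/mol = 39.181 g
Actual yield = 19.59 g
Percent yield = (19.59 / 39.181) × 100% = 50.0%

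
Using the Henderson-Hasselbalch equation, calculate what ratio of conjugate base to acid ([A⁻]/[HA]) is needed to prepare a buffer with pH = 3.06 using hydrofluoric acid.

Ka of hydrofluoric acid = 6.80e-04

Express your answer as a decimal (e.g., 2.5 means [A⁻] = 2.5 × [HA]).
[A⁻]/[HA] = 0.781

pKa = −log(6.80e-04) = 3.1675. pH = pKa + log([A⁻]/[HA]). 3.06 = 3.1675 + log(ratio). log(ratio) = 3.06 − 3.1675 = -0.1075. ratio = 10^(-0.1075) = 0.781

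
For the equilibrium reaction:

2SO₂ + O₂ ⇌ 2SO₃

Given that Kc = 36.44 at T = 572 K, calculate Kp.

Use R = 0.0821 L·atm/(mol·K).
K_p = 0.7760

Δn = (moles gaseous products) − (moles gaseous reactants) = -1
T = 572 K; RT = 0.0821 × 572 = 46.9612
Kp = Kc·(RT)^Δn = 36.44 × (46.9612)^-1 = 36.44 × 0.0212942 = 0.7760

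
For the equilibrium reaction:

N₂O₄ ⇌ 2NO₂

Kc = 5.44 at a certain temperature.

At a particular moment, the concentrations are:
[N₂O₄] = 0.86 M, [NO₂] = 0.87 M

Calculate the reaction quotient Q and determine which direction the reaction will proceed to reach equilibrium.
Q = 0.880, Q < K, reaction proceeds forward (toward products)

Q = ([NO₂]^2) / ([N₂O₄])
  = ((0.87)^2) / ((0.86)) = 0.7569/0.86 = 0.8801
Since Q = 0.8801 < Kc = 5.44, the reaction proceeds forward (toward products) to reach equilibrium.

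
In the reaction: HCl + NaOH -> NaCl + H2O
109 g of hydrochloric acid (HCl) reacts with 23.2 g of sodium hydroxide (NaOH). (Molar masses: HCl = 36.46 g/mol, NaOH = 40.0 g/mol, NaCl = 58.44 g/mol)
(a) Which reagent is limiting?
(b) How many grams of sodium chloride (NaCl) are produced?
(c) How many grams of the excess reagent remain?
(a) NaOH, (b) 33.9 g, (c) 87.85 g

Moles of HCl = 109 g ÷ 36.46 g/mol = 2.98958 mol
Moles of NaOH = 23.2 g ÷ 40.0 g/mol = 0.58 mol
Moles ÷ coefficient: HCl: 2.98958/1 = 2.99, NaOH: 0.58/1 = 0.58
(a) NaOH has the smaller value, so NaOH is the limiting reagent.
(b) Moles of NaCl = 0.58 mol NaOH × (1/1) = 0.58 mol; mass = 0.58 mol × 58.44 g/mol = 33.9 g
(c) HCl consumed = 0.58 × (1/1) = 0.58 mol; remaining = 2.98958 − 0.58 = 2.40958 mol; mass = 2.40958 mol × 36.46 g/mol = 87.85 g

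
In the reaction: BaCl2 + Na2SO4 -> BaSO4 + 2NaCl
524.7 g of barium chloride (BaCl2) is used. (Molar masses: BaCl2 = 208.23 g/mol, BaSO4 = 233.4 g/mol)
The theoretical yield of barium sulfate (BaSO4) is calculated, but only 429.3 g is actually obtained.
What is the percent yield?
Moles of BaCl2 = 524.7 g ÷ 208.23 g/mol = 2.51981 mol
Mole ratio: 1 mol BaSO4 / 1 mol BaCl2
Moles of BaSO4 = 2.51981 × (1/1) = 2.51981 mol
Theoretical yield = 2.51981 mol × 233.4 g/mol = 588.12 g
Actual yield = 429.3 g
Percent yield = (429.3 / 588.12) × 100% = 73.0%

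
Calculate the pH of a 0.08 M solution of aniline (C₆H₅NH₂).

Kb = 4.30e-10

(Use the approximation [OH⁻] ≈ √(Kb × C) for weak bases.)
pH = 8.77

[OH⁻] = √(Kb × C) = √(4.30e-10 × 0.08) = 5.8652e-06. pOH = 5.23, pH = 14 - pOH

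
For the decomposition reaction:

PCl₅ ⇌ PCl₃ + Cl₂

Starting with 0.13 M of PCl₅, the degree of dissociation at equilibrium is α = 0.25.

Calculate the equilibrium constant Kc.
K_c = 0.0108

x = α·[A]₀ = 0.25 × 0.13 = 0.0325 M dissociated.
At eq: [PCl₅] = 0.13 − 0.0325 = 0.0975 M; [PCl₃] = [Cl₂] = x = 0.0325 M.
Kc = [PCl₃][Cl₂]/[PCl₅] = (0.0325)²/0.0975 = 0.01083.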